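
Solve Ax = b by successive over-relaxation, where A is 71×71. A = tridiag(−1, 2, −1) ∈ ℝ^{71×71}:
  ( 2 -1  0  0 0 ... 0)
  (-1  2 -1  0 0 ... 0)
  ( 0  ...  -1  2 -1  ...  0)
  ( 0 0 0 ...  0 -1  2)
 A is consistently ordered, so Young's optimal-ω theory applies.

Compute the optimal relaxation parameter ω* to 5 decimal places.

spectrum of D⁻¹(L+U) = {cos(kπ/72) : 1≤k≤71}; ρ_J = cos(π/72) = 0.99905.
root = sin(π/72) = 0.043619  (since 1−cos² = sin²).
Then 2/(1+√(1−ρ_J²)) = 2/(1+0.043619); ω* = 2/1.043619 = 1.91641.
and ρ(B_{ω*}) = 1.91641 − 1 = 0.91641.

ω* = 1.91641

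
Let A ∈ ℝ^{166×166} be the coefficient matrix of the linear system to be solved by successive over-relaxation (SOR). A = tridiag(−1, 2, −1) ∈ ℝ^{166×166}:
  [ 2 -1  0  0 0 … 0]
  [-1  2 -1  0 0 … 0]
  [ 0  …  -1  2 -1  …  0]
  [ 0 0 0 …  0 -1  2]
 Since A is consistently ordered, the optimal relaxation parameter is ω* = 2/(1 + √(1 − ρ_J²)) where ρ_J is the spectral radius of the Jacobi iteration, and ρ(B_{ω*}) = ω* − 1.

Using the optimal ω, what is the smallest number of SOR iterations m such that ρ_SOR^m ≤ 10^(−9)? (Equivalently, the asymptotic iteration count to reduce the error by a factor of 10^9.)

With n=166, ρ(Jacobi) = cos(π/167) = 0.9998231.
root = sin(π/167) = 0.0188108  (since 1−cos² = sin²).
ω* = 2/(1+0.0188108) = 1.9630730
ρ(B_{ω*}) = ω*−1 = 0.9630730
ρ_SOR^m ≤ 10^(−9) ⇔ m ≥ 9·ln10/(−ln 0.9630730) = 20.7233/0.0376261 = 550.769; m = ⌈550.769⌉ = 551.

m = 551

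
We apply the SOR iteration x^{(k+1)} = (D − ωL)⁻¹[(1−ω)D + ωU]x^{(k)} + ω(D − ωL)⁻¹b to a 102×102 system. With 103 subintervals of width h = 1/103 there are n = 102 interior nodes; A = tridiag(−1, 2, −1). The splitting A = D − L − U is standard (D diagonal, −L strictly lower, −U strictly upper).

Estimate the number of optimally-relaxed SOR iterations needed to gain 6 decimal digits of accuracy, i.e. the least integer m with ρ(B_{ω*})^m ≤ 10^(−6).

m = 227

B_J for the 102×102 system has eigenvalues cos(kπ/103); ρ_J = cos(π/103) = 0.9995349.
1 − cos²(π/103) = sin²(π/103) ⇒ √(1−ρ_J²) = sin(π/103) = 0.0304962.
ω* = 2 / (1 + 0.0304962) = 2 / 1.0304962 ≈ 1.9408126.
ρ_SOR = ω* − 1 ≈ 0.9408126.
6·ln10 = 13.8155; −ln(0.9408126) = 0.0610113; m = ⌈13.8155/0.0610113⌉ = ⌈226.442⌉ = 227.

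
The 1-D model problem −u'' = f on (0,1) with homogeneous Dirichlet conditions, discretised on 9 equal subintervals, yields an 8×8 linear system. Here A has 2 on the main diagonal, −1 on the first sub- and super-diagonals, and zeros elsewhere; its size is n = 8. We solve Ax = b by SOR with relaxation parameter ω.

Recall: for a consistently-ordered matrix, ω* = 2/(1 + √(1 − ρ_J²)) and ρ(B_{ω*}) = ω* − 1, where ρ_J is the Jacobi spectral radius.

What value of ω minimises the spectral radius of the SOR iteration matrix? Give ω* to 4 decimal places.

ω* = 1.4903

B_J for the 8×8 system has eigenvalues cos(kπ/9); ρ_J = cos(π/9) = 0.9397.
√(1 − cos²(π/9)) = sin(π/9) ≈ 0.34202.
Then 2/(1+√(1−ρ_J²)) = 2/(1+0.34202); ω* = 2/1.34202 = 1.4903.
Hence ρ(B_{ω*}) = 1.4903 − 1 = 0.4903.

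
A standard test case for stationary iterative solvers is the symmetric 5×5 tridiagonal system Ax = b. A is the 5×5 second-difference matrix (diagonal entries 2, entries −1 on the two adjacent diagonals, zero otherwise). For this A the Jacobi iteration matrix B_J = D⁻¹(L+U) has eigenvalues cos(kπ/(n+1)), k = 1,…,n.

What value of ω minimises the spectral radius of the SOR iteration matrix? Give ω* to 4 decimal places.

ω* = 1.3333

B_J for the 5×5 system has eigenvalues cos(kπ/6); ρ_J = cos(π/6) = 0.8660.
√(1−ρ_J²) simplifies to sin(π/6) = 0.50000.
So ω* = 2/1.50000 = 1.3333 (Young).
ρ_SOR = ω* − 1 ≈ 0.3333.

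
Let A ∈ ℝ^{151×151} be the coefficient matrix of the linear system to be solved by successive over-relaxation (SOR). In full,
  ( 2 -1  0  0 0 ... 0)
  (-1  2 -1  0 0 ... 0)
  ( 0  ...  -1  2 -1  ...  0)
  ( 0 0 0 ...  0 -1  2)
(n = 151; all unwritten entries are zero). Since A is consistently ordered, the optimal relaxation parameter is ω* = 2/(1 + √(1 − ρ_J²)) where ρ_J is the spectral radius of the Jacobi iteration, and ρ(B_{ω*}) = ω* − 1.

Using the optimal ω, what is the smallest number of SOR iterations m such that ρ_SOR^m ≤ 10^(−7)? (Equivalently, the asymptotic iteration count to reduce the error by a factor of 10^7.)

With n=151, ρ(Jacobi) = cos(π/152) = 0.9997864.
√(1−ρ_J²) simplifies to sin(π/152) = 0.0206669.
ω* = 2 / (1 + 0.0206669) = 2 / 1.0206669 ≈ 1.9595031.
[ρ_SOR] ω* − 1 = 0.9595031.
Need (0.9595031)^m ≤ 10^(−7): m ≥ 7·ln10/|ln 0.9595031| = 16.1181/0.0413397 = 389.894 ⇒ m = 390.

m = 390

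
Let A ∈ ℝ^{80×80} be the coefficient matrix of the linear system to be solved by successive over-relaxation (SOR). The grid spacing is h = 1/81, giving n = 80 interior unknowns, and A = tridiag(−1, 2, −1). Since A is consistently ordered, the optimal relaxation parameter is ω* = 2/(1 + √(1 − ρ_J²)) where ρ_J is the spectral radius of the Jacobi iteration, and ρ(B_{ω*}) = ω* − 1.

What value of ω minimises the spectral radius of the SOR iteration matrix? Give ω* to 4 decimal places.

spectrum of D⁻¹(L+U) = {cos(kπ/81) : 1≤k≤80}; ρ_J = cos(π/81) = 0.9992.
√(1 − cos²(π/81)) = sin(π/81) ≈ 0.03878.
So ω* = 2/1.03878 = 1.9253 (Young).
and ρ(B_{ω*}) = 1.9253 − 1 = 0.9253.

ω* = 1.9253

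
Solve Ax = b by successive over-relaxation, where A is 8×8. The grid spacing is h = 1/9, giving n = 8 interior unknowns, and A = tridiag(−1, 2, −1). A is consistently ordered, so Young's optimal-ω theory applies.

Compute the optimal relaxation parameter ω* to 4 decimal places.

ω* = 1.4903

½·tridiag(1,0,1) at n=8: λ_k = cos(kπ/9); max |λ| at k=1 ⇒ ρ_J = cos(π/9) ≈ 0.9397.
root = sin(π/9) = 0.34202  (since 1−cos² = sin²).
ω* = 2 / (1 + 0.34202) = 2 / 1.34202 ≈ 1.4903.
and ρ(B_{ω*}) = 1.4903 − 1 = 0.4903.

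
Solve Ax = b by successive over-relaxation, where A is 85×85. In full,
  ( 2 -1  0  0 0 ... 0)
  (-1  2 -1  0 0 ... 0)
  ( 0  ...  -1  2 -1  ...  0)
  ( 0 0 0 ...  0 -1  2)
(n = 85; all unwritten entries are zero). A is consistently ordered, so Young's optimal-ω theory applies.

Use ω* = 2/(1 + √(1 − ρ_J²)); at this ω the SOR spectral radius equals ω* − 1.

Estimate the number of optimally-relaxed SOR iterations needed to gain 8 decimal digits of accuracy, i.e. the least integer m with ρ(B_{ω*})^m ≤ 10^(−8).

n=85: λ(B_J) = 1 − λ(A)/2 = cos(kπ/86); k=1 gives ρ_J = 0.9993328.
√(1 − cos²(π/86)) = sin(π/86) ≈ 0.0365220.
Young: ω* = 2/(1+√(1−ρ_J²)) = 2/(1+0.0365220) = 2/1.0365220 = 1.9295297.
and ρ(B_{ω*}) = 1.9295297 − 1 = 0.9295297.
8·ln10 = 18.4207; −ln(0.9295297) = 0.0730765; m = ⌈18.4207/0.0730765⌉ = ⌈252.074⌉ = 253.

m = 253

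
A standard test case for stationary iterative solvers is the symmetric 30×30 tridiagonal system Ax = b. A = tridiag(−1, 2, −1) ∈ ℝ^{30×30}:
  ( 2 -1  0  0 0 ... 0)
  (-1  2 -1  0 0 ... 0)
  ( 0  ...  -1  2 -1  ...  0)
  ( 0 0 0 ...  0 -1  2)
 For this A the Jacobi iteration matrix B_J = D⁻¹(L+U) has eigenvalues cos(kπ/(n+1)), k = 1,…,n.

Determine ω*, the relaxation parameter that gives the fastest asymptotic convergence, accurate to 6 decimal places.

B_J for the 30×30 system has eigenvalues cos(kπ/31); ρ_J = cos(π/31) = 0.994869.
√(1−ρ_J²) simplifies to sin(π/31) = 0.1011683.
ω* = 2/(1+0.1011683) = 1.816253
Hence ρ(B_{ω*}) = 1.816253 − 1 = 0.816253.

ω* = 1.816253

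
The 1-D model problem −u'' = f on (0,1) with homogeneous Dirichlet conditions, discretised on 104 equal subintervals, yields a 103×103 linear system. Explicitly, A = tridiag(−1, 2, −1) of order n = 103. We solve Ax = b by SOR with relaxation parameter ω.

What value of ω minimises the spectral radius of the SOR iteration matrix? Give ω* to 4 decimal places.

ω* = 1.9414

½·tridiag(1,0,1) at n=103: λ_k = cos(kπ/104); max |λ| at k=1 ⇒ ρ_J = cos(π/104) ≈ 0.9995.
√(1 − cos²(π/104)) = sin(π/104) ≈ 0.03020.
ω* = 2 / (1 + 0.03020) = 2 / 1.03020 ≈ 1.9414.
At ω = 1.9414 every |λ(B_ω)| = ω−1, so ρ_SOR = 0.9414.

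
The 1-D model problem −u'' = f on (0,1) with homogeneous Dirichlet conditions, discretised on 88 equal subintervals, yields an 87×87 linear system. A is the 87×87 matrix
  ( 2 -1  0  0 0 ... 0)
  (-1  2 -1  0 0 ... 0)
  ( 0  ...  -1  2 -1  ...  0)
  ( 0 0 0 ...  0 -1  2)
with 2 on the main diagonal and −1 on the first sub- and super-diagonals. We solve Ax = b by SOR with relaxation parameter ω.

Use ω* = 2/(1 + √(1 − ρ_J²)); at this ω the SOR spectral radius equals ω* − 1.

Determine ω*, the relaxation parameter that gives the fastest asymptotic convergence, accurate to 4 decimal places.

ω* = 1.9311

½·tridiag(1,0,1) at n=87: λ_k = cos(kπ/88); max |λ| at k=1 ⇒ ρ_J = cos(π/88) ≈ 0.9994.
√(1 − cos²(π/88)) = sin(π/88) ≈ 0.03569.
[ω*] 2 ÷ (1 + 0.03569) = 2 ÷ 1.03569 = 1.9311.
ρ(B_{ω*}) = ω*−1 = 0.9311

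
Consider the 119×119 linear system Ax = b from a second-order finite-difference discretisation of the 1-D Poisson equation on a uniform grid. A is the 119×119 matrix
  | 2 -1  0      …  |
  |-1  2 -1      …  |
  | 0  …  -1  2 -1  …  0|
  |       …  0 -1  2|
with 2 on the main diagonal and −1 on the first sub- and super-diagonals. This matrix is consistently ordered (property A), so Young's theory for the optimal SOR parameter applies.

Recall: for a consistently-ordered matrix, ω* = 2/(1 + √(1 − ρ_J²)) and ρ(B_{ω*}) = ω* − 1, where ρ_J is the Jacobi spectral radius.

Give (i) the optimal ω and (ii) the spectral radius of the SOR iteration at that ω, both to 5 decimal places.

B_J for the 119×119 system has eigenvalues cos(kπ/120); ρ_J = cos(π/120) = 0.99966.
root = sin(π/120) = 0.026177  (since 1−cos² = sin²).
[ω*] 2 ÷ (1 + 0.026177) = 2 ÷ 1.026177 = 1.94898.
ρ_SOR = ω* − 1 ≈ 0.94898.

ω* = 1.94898, ρ_SOR = 0.94898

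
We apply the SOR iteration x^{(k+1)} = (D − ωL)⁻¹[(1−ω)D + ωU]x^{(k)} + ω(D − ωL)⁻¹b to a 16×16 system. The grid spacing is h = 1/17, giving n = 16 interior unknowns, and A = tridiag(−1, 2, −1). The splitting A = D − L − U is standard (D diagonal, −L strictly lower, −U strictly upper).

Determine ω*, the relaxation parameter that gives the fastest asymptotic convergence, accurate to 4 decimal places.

[ρ_J] n=16: ρ(B_J) = cos(π/(n+1)) = cos(π/17) = 0.9830.
√(1 − cos²(π/17)) = sin(π/17) ≈ 0.18375.
So ω* = 2/1.18375 = 1.6895 (Young).
ρ(B_{ω*}) = ω*−1 = 0.6895

ω* = 1.6895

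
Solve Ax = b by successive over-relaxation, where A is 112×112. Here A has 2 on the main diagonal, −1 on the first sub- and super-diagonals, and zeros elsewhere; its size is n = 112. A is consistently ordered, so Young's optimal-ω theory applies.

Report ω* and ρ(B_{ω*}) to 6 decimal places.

[ρ_J] n=112: ρ(B_J) = cos(π/(n+1)) = cos(π/113) = 0.999614.
√(1 − cos²(π/113)) = sin(π/113) ≈ 0.0277981.
ω* = 2 / (1 + 0.0277981) = 2 / 1.0277981 ≈ 1.945907.
[ρ_SOR] ω* − 1 = 0.945907.

ω* = 1.945907, ρ_SOR = 0.945907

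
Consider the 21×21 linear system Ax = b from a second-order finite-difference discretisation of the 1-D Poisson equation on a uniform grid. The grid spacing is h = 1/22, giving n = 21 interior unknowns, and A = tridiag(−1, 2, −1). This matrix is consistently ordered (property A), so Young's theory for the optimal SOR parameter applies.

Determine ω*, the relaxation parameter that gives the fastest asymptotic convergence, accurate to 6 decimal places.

½·tridiag(1,0,1) at n=21: λ_k = cos(kπ/22); max |λ| at k=1 ⇒ ρ_J = cos(π/22) ≈ 0.989821.
root = sin(π/22) = 0.1423148  (since 1−cos² = sin²).
Young: ω* = 2/(1+√(1−ρ_J²)) = 2/(1+0.1423148) = 2/1.1423148 = 1.750831.
Hence ρ(B_{ω*}) = 1.750831 − 1 = 0.750831.

ω* = 1.750831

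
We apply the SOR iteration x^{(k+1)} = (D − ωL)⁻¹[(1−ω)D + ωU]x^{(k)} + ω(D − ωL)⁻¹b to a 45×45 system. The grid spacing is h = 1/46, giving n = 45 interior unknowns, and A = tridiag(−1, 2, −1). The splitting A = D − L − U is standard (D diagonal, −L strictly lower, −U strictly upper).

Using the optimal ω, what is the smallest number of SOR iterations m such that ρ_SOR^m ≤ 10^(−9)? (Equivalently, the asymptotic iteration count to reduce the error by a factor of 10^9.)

½·tridiag(1,0,1) at n=45: λ_k = cos(kπ/46); max |λ| at k=1 ⇒ ρ_J = cos(π/46) ≈ 0.9976688.
√(1 − cos²(π/46)) = sin(π/46) ≈ 0.0682424.
So ω* = 2/1.0682424 = 1.8722342 (Young).
Hence ρ(B_{ω*}) = 1.8722342 − 1 = 0.8722342.
(0.8722342)^m ≤ 10^{−9}  ⇒  m·ln(0.8722342) ≤ −9·ln10  ⇒  m ≥ 151.600  ⇒  m = 152

m = 152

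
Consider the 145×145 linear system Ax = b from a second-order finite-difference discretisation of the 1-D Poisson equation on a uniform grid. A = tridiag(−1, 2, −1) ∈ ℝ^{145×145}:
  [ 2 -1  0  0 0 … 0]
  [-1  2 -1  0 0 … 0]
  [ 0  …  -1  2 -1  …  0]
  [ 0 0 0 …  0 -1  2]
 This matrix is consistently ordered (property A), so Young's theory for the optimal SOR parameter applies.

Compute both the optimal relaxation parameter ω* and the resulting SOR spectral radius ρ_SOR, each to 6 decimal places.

n=145: λ(B_J) = 1 − λ(A)/2 = cos(kπ/146); k=1 gives ρ_J = 0.999769.
root = sin(π/146) = 0.0215161  (since 1−cos² = sin²).
ω* = 2/(1+0.0215161) = 1.957874
and ρ(B_{ω*}) = 1.957874 − 1 = 0.957874.

ω* = 1.957874, ρ_SOR = 0.957874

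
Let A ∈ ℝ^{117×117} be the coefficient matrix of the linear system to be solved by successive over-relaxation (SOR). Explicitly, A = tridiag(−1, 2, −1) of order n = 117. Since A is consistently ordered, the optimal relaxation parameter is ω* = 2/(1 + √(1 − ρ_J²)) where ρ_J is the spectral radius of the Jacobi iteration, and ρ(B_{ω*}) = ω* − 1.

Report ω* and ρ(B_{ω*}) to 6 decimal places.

ω* = 1.948140, ρ_SOR = 0.948140

spectrum of D⁻¹(L+U) = {cos(kπ/118) : 1≤k≤117}; ρ_J = cos(π/118) = 0.999646.
1 − cos²(π/118) = sin²(π/118) ⇒ √(1−ρ_J²) = sin(π/118) = 0.0266205.
Then 2/(1+√(1−ρ_J²)) = 2/(1+0.0266205); ω* = 2/1.0266205 = 1.948140.
and ρ(B_{ω*}) = 1.948140 − 1 = 0.948140.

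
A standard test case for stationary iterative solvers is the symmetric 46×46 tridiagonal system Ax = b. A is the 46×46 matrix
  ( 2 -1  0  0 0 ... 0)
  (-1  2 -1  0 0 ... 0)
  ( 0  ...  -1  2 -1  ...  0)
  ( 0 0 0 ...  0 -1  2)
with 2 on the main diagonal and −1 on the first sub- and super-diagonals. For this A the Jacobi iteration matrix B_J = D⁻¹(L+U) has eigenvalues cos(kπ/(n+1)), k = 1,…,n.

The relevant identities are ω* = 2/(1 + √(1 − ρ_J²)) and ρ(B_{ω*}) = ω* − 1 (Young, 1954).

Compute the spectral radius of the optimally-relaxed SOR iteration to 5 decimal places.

B_J for the 46×46 system has eigenvalues cos(kπ/47); ρ_J = cos(π/47) = 0.99777.
√(1−ρ_J²) = |sin(π/47)| = 0.066793
[ω*] 2 ÷ (1 + 0.066793) = 2 ÷ 1.066793 = 1.87478.
ρ(B_{ω*}) = ω*−1 = 0.87478

ρ_SOR = 0.87478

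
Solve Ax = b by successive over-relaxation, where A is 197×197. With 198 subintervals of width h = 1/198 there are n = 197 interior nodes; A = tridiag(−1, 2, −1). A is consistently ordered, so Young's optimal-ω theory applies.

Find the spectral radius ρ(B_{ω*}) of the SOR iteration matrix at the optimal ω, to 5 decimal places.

n=197: λ(B_J) = 1 − λ(A)/2 = cos(kπ/198); k=1 gives ρ_J = 0.99987.
root = sin(π/198) = 0.015866  (since 1−cos² = sin²).
Then 2/(1+√(1−ρ_J²)) = 2/(1+0.015866); ω* = 2/1.015866 = 1.96876.
Hence ρ(B_{ω*}) = 1.96876 − 1 = 0.96876.

ρ_SOR = 0.96876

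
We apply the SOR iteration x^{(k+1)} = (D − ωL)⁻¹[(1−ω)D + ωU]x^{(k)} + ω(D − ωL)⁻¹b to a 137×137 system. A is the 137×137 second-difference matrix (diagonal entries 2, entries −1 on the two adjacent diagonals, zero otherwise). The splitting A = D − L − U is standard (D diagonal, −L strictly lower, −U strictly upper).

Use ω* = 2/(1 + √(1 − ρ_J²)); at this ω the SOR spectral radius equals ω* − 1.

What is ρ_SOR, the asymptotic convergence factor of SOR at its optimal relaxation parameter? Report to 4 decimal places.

ρ_SOR = 0.9555

With n=137, ρ(Jacobi) = cos(π/138) = 0.9997.
1 − cos²(π/138) = sin²(π/138) ⇒ √(1−ρ_J²) = sin(π/138) = 0.02276.
ω* = 2/(1+0.02276) = 1.9555
ρ_SOR = ω* − 1 = 1.9555 − 1 = 0.9555.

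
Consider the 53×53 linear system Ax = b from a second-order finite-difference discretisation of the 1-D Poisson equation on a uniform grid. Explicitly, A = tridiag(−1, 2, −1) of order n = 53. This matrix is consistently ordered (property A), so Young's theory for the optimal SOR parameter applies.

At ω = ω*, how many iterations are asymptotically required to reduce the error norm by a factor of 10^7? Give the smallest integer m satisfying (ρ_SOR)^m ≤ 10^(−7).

m = 139

[ρ_J] n=53: ρ(B_J) = cos(π/(n+1)) = cos(π/54) = 0.9983082.
1 − cos²(π/54) = sin²(π/54) ⇒ √(1−ρ_J²) = sin(π/54) = 0.0581448.
So ω* = 2/1.0581448 = 1.8901005 (Young).
ρ(B_{ω*}) = ω*−1 = 0.8901005
(0.8901005)^m ≤ 10^{−7}  ⇒  m·ln(0.8901005) ≤ −7·ln10  ⇒  m ≥ 138.447  ⇒  m = 139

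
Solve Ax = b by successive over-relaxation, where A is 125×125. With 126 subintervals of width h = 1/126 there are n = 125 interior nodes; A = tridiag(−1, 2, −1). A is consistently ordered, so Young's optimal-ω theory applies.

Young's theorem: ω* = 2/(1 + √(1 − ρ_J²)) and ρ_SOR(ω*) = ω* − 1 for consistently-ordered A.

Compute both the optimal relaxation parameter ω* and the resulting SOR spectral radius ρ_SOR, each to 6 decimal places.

ω* = 1.951351, ρ_SOR = 0.951351

With n=125, ρ(Jacobi) = cos(π/126) = 0.999689.
1 − cos²(π/126) = sin²(π/126) ⇒ √(1−ρ_J²) = sin(π/126) = 0.0249307.
ω* = 2/(1+0.0249307) = 1.951351
ρ_SOR = ω* − 1 = 1.951351 − 1 = 0.951351.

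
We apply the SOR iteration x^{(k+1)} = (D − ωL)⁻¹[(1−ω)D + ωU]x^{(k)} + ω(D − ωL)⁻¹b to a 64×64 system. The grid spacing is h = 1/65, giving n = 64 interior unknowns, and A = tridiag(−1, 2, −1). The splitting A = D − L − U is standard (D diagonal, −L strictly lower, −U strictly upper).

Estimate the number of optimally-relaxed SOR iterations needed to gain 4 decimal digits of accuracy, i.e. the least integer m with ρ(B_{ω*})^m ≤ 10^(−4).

B_J for the 64×64 system has eigenvalues cos(kπ/65); ρ_J = cos(π/65) = 0.9988322.
1 − cos²(π/65) = sin²(π/65) ⇒ √(1−ρ_J²) = sin(π/65) = 0.0483134.
ω* = 2/(1 + 0.0483134) = 2/1.0483134 = 1.9078264.
ρ(B_{ω*}) = ω*−1 = 0.9078264
4·ln10 = 9.21034; −ln(0.9078264) = 0.0967021; m = ⌈9.21034/0.0967021⌉ = ⌈95.244⌉ = 96.

m = 96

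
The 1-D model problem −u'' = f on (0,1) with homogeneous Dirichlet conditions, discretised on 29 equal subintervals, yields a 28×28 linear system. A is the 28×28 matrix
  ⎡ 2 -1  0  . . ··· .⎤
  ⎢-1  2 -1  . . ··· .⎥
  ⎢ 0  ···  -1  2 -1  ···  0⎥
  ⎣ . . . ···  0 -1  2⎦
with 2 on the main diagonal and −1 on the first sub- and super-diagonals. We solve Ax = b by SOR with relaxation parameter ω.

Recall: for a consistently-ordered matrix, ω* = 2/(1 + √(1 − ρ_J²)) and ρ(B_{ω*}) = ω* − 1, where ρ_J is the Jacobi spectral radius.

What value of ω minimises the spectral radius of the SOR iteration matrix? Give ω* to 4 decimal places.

ω* = 1.8049

ρ_J = max_k |cos(kπ/29)| = cos(π/29) = 0.9941
root = sin(π/29) = 0.10812  (since 1−cos² = sin²).
[ω*] 2 ÷ (1 + 0.10812) = 2 ÷ 1.10812 = 1.8049.
and ρ(B_{ω*}) = 1.8049 − 1 = 0.8049.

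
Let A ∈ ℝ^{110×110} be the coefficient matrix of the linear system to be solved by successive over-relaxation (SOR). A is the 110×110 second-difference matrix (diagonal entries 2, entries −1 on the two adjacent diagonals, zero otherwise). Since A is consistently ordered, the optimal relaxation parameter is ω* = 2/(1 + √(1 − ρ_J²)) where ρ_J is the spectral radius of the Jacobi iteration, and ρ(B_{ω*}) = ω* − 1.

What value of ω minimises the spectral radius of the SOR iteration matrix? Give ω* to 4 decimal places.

ω* = 1.9450

[ρ_J] n=110: ρ(B_J) = cos(π/(n+1)) = cos(π/111) = 0.9996.
1 − cos²(π/111) = sin²(π/111) ⇒ √(1−ρ_J²) = sin(π/111) = 0.02830.
Then 2/(1+√(1−ρ_J²)) = 2/(1+0.02830); ω* = 2/1.02830 = 1.9450.
ρ_SOR = ω* − 1 ≈ 0.9450.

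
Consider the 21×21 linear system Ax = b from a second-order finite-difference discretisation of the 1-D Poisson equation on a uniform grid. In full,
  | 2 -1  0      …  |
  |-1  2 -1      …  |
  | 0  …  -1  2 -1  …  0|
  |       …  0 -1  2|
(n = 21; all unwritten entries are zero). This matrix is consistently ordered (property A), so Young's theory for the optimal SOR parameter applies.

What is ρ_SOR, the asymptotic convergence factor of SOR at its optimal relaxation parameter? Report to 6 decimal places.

ρ_SOR = 0.750831

ρ_J = max_k |cos(kπ/22)| = cos(π/22) = 0.989821
1 − cos²(π/22) = sin²(π/22) ⇒ √(1−ρ_J²) = sin(π/22) = 0.1423148.
So ω* = 2/1.1423148 = 1.750831 (Young).
ρ(B_{ω*}) = ω*−1 = 0.750831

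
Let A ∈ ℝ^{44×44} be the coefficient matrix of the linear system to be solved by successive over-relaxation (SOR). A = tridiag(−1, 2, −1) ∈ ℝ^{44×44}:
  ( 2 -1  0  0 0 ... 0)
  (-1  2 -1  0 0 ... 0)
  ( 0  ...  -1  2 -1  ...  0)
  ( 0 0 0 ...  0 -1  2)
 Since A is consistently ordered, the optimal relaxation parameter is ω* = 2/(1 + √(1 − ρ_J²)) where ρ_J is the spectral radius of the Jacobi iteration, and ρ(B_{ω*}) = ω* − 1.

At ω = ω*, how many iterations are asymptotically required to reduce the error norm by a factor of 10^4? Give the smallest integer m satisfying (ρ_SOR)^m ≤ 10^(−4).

m = 66

[ρ_J] n=44: ρ(B_J) = cos(π/(n+1)) = cos(π/45) = 0.9975641.
√(1−ρ_J²) simplifies to sin(π/45) = 0.0697565.
ω* = 2 / (1 + 0.0697565) = 2 / 1.0697565 ≈ 1.8695843.
At ω = 1.8695843 every |λ(B_ω)| = ω−1, so ρ_SOR = 0.8695843.
(0.8695843)^m ≤ 10^{−4}  ⇒  m·ln(0.8695843) ≤ −4·ln10  ⇒  m ≥ 65.911  ⇒  m = 66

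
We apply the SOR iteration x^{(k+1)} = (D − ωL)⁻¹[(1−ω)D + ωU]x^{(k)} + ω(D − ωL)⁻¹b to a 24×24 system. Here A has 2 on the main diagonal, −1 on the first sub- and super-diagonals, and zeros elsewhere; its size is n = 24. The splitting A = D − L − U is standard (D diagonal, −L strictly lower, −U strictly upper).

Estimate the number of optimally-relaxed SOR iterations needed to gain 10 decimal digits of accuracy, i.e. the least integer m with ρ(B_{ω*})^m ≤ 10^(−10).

m = 92

With n=24, ρ(Jacobi) = cos(π/25) = 0.9921147.
√(1 − cos²(π/25)) = sin(π/25) ≈ 0.1253332.
ω* = 2/(1 + 0.1253332) = 2/1.1253332 = 1.7772514.
ρ(B_{ω*}) = ω*−1 = 0.7772514
ρ_SOR^m ≤ 10^(−10) ⇔ m ≥ 10·ln10/(−ln 0.7772514) = 23.0259/0.251991 = 91.376; m = ⌈91.376⌉ = 92.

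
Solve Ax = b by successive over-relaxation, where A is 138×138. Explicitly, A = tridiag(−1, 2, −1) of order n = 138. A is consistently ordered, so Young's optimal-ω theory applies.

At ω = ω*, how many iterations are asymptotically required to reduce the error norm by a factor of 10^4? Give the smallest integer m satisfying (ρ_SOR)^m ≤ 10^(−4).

m = 204

B_J for the 138×138 system has eigenvalues cos(kπ/139); ρ_J = cos(π/139) = 0.9997446.
√(1 − cos²(π/139)) = sin(π/139) ≈ 0.0225995.
Young: ω* = 2/(1+√(1−ρ_J²)) = 2/(1+0.0225995) = 2/1.0225995 = 1.9557999.
ρ(B_{ω*}) = ω*−1 = 0.9557999
Need (0.9557999)^m ≤ 10^(−4): m ≥ 4·ln10/|ln 0.9557999| = 9.21034/0.0452067 = 203.738 ⇒ m = 204.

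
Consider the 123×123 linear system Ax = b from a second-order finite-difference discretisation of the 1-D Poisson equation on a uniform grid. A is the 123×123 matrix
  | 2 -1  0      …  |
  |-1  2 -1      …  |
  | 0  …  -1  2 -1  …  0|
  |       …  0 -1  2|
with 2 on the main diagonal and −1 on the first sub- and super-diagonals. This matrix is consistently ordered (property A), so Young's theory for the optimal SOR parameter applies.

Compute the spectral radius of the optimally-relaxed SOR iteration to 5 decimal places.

n=123: λ(B_J) = 1 − λ(A)/2 = cos(kπ/124); k=1 gives ρ_J = 0.99968.
√(1 − cos²(π/124)) = sin(π/124) ≈ 0.025333.
ω* = 2/(1+0.025333) = 1.95059
ρ(B_{ω*}) = ω*−1 = 0.95059

ρ_SOR = 0.95059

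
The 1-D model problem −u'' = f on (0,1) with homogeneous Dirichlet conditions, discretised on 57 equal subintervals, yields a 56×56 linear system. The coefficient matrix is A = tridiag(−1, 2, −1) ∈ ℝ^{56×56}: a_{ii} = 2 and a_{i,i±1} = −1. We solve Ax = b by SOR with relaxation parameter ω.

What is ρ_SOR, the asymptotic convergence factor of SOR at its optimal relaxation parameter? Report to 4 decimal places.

ρ_SOR = 0.8956

n=56: λ(B_J) = 1 − λ(A)/2 = cos(kπ/57); k=1 gives ρ_J = 0.9985.
√(1−ρ_J²) simplifies to sin(π/57) = 0.05509.
So ω* = 2/1.05509 = 1.8956 (Young).
ρ_SOR = ω* − 1 ≈ 0.8956.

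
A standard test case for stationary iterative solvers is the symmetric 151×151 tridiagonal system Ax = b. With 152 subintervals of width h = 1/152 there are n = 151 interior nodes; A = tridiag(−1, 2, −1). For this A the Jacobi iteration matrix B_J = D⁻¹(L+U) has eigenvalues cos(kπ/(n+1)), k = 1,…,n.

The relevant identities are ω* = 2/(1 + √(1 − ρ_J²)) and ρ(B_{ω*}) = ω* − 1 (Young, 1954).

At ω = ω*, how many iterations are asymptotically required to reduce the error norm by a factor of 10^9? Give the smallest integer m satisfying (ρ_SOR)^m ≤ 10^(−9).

m = 502

B_J for the 151×151 system has eigenvalues cos(kπ/152); ρ_J = cos(π/152) = 0.9997864.
√(1−ρ_J²) = |sin(π/152)| = 0.0206669
ω* = 2/(1+0.0206669) = 1.9595031
Hence ρ(B_{ω*}) = 1.9595031 − 1 = 0.9595031.
m ≥ 9·ln10 / (−ln 0.9595031) = 501.293; smallest integer m = 502.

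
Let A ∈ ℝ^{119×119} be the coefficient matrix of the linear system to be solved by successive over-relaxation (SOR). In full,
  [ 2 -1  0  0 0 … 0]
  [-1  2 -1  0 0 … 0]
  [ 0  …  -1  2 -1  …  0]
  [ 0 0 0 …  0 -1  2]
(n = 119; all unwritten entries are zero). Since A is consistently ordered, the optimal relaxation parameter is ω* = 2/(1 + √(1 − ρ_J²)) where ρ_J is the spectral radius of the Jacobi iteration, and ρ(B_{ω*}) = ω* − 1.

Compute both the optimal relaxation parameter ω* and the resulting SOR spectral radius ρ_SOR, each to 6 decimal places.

ω* = 1.948982, ρ_SOR = 0.948982

With n=119, ρ(Jacobi) = cos(π/120) = 0.999657.
√(1−ρ_J²) simplifies to sin(π/120) = 0.0261769.
Young: ω* = 2/(1+√(1−ρ_J²)) = 2/(1+0.0261769) = 2/1.0261769 = 1.948982.
Hence ρ(B_{ω*}) = 1.948982 − 1 = 0.948982.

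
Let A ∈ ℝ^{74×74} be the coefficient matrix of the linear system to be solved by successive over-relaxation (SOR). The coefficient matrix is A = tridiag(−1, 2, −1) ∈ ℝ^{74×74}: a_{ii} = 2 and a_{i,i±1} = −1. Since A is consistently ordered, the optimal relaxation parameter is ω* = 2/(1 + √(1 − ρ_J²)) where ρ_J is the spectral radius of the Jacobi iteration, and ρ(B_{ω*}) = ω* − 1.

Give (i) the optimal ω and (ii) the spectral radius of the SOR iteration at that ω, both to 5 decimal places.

ρ_J = max_k |cos(kπ/75)| = cos(π/75) = 0.99912
1 − cos²(π/75) = sin²(π/75) ⇒ √(1−ρ_J²) = sin(π/75) = 0.041876.
ω* = 2 / (1 + 0.041876) = 2 / 1.041876 ≈ 1.91961.
ρ_SOR = ω* − 1 = 1.91961 − 1 = 0.91961.

ω* = 1.91961, ρ_SOR = 0.91961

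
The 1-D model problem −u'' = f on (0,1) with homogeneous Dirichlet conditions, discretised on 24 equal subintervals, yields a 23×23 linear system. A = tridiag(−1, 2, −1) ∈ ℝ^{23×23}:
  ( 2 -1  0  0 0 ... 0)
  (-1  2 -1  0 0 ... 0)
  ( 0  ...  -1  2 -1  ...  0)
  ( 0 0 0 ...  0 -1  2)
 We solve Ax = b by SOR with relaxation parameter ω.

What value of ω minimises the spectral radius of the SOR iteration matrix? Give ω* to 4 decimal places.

ω* = 1.7691

½·tridiag(1,0,1) at n=23: λ_k = cos(kπ/24); max |λ| at k=1 ⇒ ρ_J = cos(π/24) ≈ 0.9914.
root = sin(π/24) = 0.13053  (since 1−cos² = sin²).
ω* = 2/(1+0.13053) = 1.7691
ρ_SOR = ω* − 1 = 1.7691 − 1 = 0.7691.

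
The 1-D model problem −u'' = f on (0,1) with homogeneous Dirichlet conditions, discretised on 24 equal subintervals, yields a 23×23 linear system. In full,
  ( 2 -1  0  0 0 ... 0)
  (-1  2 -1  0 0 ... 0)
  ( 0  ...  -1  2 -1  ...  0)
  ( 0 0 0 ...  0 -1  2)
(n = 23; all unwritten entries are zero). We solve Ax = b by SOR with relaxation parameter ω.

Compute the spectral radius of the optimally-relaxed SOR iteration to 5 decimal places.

½·tridiag(1,0,1) at n=23: λ_k = cos(kπ/24); max |λ| at k=1 ⇒ ρ_J = cos(π/24) ≈ 0.99144.
1 − cos²(π/24) = sin²(π/24) ⇒ √(1−ρ_J²) = sin(π/24) = 0.130526.
[ω*] 2 ÷ (1 + 0.130526) = 2 ÷ 1.130526 = 1.76909.
[ρ_SOR] ω* − 1 = 0.76909.

ρ_SOR = 0.76909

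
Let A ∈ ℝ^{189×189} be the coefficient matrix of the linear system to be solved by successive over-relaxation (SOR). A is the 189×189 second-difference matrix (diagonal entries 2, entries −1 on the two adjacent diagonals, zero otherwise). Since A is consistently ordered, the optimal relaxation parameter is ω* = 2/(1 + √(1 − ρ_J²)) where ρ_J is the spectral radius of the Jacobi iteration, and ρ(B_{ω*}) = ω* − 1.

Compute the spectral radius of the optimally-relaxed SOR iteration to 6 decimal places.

With n=189, ρ(Jacobi) = cos(π/190) = 0.999863.
1 − cos²(π/190) = sin²(π/190) ⇒ √(1−ρ_J²) = sin(π/190) = 0.0165339.
Young: ω* = 2/(1+√(1−ρ_J²)) = 2/(1+0.0165339) = 2/1.0165339 = 1.967470.
ρ_SOR = ω* − 1 ≈ 0.967470.

ρ_SOR = 0.967470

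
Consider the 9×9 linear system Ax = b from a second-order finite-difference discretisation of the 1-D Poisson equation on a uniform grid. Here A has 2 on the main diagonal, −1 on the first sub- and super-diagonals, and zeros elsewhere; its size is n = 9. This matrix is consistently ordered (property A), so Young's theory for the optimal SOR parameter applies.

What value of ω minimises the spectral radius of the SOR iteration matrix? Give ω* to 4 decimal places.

ω* = 1.5279

With n=9, ρ(Jacobi) = cos(π/10) = 0.9511.
√(1 − cos²(π/10)) = sin(π/10) ≈ 0.30902.
[ω*] 2 ÷ (1 + 0.30902) = 2 ÷ 1.30902 = 1.5279.
ρ_SOR = ω* − 1 = 1.5279 − 1 = 0.5279.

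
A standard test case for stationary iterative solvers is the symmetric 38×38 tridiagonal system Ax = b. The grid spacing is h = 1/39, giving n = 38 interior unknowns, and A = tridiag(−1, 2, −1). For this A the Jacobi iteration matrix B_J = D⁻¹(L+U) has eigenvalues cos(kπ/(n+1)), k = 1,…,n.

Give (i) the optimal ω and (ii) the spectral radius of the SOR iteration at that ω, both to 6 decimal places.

ω* = 1.851052, ρ_SOR = 0.851052

B_J for the 38×38 system has eigenvalues cos(kπ/39); ρ_J = cos(π/39) = 0.996757.
root = sin(π/39) = 0.0804666  (since 1−cos² = sin²).
Young: ω* = 2/(1+√(1−ρ_J²)) = 2/(1+0.0804666) = 2/1.0804666 = 1.851052.
At ω = 1.851052 every |λ(B_ω)| = ω−1, so ρ_SOR = 0.851052.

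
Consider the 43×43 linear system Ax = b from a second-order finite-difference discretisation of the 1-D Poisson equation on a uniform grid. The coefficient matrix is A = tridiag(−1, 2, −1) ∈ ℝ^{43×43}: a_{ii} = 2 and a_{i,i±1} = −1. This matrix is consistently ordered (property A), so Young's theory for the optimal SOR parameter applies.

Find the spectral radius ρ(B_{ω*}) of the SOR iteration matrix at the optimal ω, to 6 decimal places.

[ρ_J] n=43: ρ(B_J) = cos(π/(n+1)) = cos(π/44) = 0.997452.
1 − cos²(π/44) = sin²(π/44) ⇒ √(1−ρ_J²) = sin(π/44) = 0.0713392.
So ω* = 2/1.0713392 = 1.866822 (Young).
ρ_SOR = ω* − 1 = 1.866822 − 1 = 0.866822.

ρ_SOR = 0.866822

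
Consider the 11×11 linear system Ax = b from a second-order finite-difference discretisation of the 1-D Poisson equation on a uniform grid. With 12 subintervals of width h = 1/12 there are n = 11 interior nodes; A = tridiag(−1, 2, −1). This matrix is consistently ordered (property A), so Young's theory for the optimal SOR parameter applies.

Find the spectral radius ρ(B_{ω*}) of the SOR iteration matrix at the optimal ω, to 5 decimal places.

[ρ_J] n=11: ρ(B_J) = cos(π/(n+1)) = cos(π/12) = 0.96593.
1 − cos²(π/12) = sin²(π/12) ⇒ √(1−ρ_J²) = sin(π/12) = 0.258819.
ω* = 2/(1 + 0.258819) = 2/1.258819 = 1.58879.
ρ_SOR = ω* − 1 ≈ 0.58879.

ρ_SOR = 0.58879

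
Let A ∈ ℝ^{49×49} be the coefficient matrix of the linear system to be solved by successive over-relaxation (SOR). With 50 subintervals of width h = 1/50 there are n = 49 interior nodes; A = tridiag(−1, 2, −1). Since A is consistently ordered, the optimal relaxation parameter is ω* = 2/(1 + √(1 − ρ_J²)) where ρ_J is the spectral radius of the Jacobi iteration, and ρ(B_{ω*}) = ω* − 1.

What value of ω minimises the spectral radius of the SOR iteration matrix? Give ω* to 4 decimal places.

n=49: λ(B_J) = 1 − λ(A)/2 = cos(kπ/50); k=1 gives ρ_J = 0.9980.
1 − cos²(π/50) = sin²(π/50) ⇒ √(1−ρ_J²) = sin(π/50) = 0.06279.
Then 2/(1+√(1−ρ_J²)) = 2/(1+0.06279); ω* = 2/1.06279 = 1.8818.
and ρ(B_{ω*}) = 1.8818 − 1 = 0.8818.

ω* = 1.8818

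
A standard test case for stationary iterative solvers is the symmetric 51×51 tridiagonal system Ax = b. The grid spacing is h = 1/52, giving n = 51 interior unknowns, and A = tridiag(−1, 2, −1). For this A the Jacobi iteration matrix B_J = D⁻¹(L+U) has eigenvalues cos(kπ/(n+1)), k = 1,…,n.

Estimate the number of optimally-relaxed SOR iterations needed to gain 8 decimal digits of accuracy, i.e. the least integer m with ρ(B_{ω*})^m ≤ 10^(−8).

m = 153

With n=51, ρ(Jacobi) = cos(π/52) = 0.9981756.
√(1−ρ_J²) = |sin(π/52)| = 0.0603785
So ω* = 2/1.0603785 = 1.8861190 (Young).
ρ_SOR = ω* − 1 = 1.8861190 − 1 = 0.8861190.
ρ_SOR^m ≤ 10^(−8) ⇔ m ≥ 8·ln10/(−ln 0.8861190) = 18.4207/0.120904 = 152.358; m = ⌈152.358⌉ = 153.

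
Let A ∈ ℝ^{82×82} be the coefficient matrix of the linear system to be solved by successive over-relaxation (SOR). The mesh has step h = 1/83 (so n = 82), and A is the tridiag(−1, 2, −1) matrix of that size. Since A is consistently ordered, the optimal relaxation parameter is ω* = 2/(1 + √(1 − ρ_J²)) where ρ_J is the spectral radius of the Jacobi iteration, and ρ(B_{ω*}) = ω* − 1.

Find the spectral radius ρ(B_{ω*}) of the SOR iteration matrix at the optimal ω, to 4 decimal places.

½·tridiag(1,0,1) at n=82: λ_k = cos(kπ/83); max |λ| at k=1 ⇒ ρ_J = cos(π/83) ≈ 0.9993.
1 − cos²(π/83) = sin²(π/83) ⇒ √(1−ρ_J²) = sin(π/83) = 0.03784.
ω* = 2/(1+0.03784) = 1.9271
Hence ρ(B_{ω*}) = 1.9271 − 1 = 0.9271.

ρ_SOR = 0.9271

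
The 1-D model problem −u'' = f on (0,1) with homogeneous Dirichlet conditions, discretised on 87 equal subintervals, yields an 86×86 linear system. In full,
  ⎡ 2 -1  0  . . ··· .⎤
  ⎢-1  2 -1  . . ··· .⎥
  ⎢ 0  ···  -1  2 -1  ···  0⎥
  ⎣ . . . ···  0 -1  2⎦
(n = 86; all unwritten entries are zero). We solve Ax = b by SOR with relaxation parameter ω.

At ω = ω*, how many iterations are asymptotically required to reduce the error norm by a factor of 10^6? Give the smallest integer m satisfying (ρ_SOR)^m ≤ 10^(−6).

m = 192

[ρ_J] n=86: ρ(B_J) = cos(π/(n+1)) = cos(π/87) = 0.9993481.
√(1−ρ_J²) = |sin(π/87)| = 0.0361024
[ω*] 2 ÷ (1 + 0.0361024) = 2 ÷ 1.0361024 = 1.9303111.
Hence ρ(B_{ω*}) = 1.9303111 − 1 = 0.9303111.
(0.9303111)^m ≤ 10^{−6}  ⇒  m·ln(0.9303111) ≤ −6·ln10  ⇒  m ≥ 191.255  ⇒  m = 192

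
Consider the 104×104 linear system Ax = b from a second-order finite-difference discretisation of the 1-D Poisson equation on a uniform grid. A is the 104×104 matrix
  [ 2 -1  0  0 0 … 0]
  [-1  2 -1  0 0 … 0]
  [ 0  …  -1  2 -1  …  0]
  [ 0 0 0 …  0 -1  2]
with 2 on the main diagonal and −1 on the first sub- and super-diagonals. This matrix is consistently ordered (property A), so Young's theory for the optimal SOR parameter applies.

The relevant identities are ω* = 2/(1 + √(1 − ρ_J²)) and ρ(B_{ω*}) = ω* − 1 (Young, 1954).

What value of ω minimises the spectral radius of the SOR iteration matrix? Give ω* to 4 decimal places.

B_J for the 104×104 system has eigenvalues cos(kπ/105); ρ_J = cos(π/105) = 0.9996.
1 − cos²(π/105) = sin²(π/105) ⇒ √(1−ρ_J²) = sin(π/105) = 0.02992.
ω* = 2 / (1 + 0.02992) = 2 / 1.02992 ≈ 1.9419.
ρ_SOR = ω* − 1 ≈ 0.9419.

ω* = 1.9419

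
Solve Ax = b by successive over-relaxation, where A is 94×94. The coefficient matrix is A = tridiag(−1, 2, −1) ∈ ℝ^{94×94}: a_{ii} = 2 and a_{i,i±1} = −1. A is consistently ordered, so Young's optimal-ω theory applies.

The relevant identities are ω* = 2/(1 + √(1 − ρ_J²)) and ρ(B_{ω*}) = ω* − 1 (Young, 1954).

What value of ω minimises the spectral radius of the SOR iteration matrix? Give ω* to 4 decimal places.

ω* = 1.9360

½·tridiag(1,0,1) at n=94: λ_k = cos(kπ/95); max |λ| at k=1 ⇒ ρ_J = cos(π/95) ≈ 0.9995.
√(1−ρ_J²) simplifies to sin(π/95) = 0.03306.
[ω*] 2 ÷ (1 + 0.03306) = 2 ÷ 1.03306 = 1.9360.
and ρ(B_{ω*}) = 1.9360 − 1 = 0.9360.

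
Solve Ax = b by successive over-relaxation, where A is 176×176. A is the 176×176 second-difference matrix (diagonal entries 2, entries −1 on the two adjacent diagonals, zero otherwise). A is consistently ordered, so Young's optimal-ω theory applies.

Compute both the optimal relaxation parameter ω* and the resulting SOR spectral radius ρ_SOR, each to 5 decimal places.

½·tridiag(1,0,1) at n=176: λ_k = cos(kπ/177); max |λ| at k=1 ⇒ ρ_J = cos(π/177) ≈ 0.99984.
root = sin(π/177) = 0.017748  (since 1−cos² = sin²).
Then 2/(1+√(1−ρ_J²)) = 2/(1+0.017748); ω* = 2/1.017748 = 1.96512.
ρ(B_{ω*}) = ω*−1 = 0.96512

ω* = 1.96512, ρ_SOR = 0.96512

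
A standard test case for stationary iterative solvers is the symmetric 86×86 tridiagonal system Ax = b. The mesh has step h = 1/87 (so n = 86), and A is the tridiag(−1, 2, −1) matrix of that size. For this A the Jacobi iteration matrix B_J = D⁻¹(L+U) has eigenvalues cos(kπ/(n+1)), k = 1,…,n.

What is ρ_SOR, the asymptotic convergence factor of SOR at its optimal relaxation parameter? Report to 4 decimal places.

B_J for the 86×86 system has eigenvalues cos(kπ/87); ρ_J = cos(π/87) = 0.9993.
1 − cos²(π/87) = sin²(π/87) ⇒ √(1−ρ_J²) = sin(π/87) = 0.03610.
ω* = 2 / (1 + 0.03610) = 2 / 1.03610 ≈ 1.9303.
ρ_SOR = ω* − 1 ≈ 0.9303.

ρ_SOR = 0.9303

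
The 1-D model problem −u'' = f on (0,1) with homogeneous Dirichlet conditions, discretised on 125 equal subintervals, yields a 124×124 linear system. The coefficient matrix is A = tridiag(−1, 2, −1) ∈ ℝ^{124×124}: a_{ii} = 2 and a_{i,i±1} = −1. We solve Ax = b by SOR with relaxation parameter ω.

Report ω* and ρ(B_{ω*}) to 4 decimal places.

ω* = 1.9510, ρ_SOR = 0.9510

With n=124, ρ(Jacobi) = cos(π/125) = 0.9997.
√(1−ρ_J²) = |sin(π/125)| = 0.02513
So ω* = 2/1.02513 = 1.9510 (Young).
ρ_SOR = ω* − 1 ≈ 0.9510.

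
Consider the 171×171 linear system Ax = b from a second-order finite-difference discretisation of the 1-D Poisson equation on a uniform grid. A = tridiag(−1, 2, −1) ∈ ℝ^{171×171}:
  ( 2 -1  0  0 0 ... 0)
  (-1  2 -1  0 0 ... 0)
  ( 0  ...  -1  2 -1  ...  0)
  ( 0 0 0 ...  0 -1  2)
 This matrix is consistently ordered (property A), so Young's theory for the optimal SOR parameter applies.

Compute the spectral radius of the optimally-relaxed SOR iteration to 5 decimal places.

ρ_SOR = 0.96413

spectrum of D⁻¹(L+U) = {cos(kπ/172) : 1≤k≤171}; ρ_J = cos(π/172) = 0.99983.
√(1−ρ_J²) = |sin(π/172)| = 0.018264
ω* = 2 / (1 + 0.018264) = 2 / 1.018264 ≈ 1.96413.
ρ(B_{ω*}) = ω*−1 = 0.96413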